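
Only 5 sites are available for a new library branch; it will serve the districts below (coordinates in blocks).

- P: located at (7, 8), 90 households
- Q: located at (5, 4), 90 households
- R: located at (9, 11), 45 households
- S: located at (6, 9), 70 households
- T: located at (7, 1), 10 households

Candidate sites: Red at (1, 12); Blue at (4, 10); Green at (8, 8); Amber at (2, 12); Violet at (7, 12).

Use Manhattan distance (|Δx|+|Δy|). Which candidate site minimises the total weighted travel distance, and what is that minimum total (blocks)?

Green, total 1190 blocks

Total weighted distance at each candidate:
  Red (1, 12): total = 3115
  Blue (4, 10): total = 1680
  Green (8, 8): total = 1190
  Amber (2, 12): total = 2810
  Violet (7, 12): total = 1785
Minimum is at Green with total 1190 blocks.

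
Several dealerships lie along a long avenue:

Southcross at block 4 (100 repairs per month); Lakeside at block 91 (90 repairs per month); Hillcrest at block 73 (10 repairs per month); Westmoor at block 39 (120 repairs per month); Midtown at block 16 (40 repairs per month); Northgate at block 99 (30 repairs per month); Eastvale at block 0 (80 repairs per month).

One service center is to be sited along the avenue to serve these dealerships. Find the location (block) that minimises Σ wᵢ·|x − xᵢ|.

x = 39

For a sum of weighted absolute distances on a line, the optimum is the weighted median (not the mean). Total weight W = 470; half-weight = 235.
Sort by position and accumulate weight:
  block 0 (Eastvale, w=80) → cum 80
  block 4 (Southcross, w=100) → cum 180
  block 16 (Midtown, w=40) → cum 220
  block 39 (Westmoor, w=120) → cum 340  ≥ 235 → median here
  block 73 (Hillcrest, w=10) → cum 350
  block 91 (Lakeside, w=90) → cum 440
  block 99 (Northgate, w=30) → cum 470
Optimal location: block 39.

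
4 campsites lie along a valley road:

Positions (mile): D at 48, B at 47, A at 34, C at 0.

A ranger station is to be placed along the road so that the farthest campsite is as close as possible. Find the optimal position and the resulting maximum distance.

The 1-center on a line is the midpoint of the two extreme points: leftmost at 0, rightmost at 48.
Optimal location = (0 + 48)/2 = 24; maximum distance = (48 − 0)/2 = 24.

location 24, max distance 24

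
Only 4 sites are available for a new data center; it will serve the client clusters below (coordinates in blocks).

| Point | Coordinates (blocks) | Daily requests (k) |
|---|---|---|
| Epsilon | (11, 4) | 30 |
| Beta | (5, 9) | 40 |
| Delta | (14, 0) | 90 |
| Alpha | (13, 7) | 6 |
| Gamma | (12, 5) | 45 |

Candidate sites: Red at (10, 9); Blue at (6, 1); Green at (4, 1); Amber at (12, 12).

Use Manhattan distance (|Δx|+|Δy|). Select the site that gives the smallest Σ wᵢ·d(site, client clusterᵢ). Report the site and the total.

Total weighted distance at each candidate:
  Red (10, 9): total = 1850
  Blue (6, 1): total = 1938
  Green (4, 1): total = 2280
  Amber (12, 12): total = 2281
Minimum is at Red with total 1850 blocks.

Red, total 1850 blocks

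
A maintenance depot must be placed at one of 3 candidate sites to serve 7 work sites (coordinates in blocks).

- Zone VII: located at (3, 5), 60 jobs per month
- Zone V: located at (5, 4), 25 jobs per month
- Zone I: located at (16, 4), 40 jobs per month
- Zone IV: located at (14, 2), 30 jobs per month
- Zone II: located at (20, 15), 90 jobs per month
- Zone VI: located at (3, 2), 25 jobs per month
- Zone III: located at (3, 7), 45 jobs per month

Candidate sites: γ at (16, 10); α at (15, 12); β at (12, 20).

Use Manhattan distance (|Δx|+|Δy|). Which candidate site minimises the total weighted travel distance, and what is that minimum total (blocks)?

γ, total 4100 blocks

Total weighted distance at each candidate:
  γ (16, 10): total = 4100
  α (15, 12): total = 4315
  β (12, 20): total = 6250
Minimum is at γ with total 4100 blocks.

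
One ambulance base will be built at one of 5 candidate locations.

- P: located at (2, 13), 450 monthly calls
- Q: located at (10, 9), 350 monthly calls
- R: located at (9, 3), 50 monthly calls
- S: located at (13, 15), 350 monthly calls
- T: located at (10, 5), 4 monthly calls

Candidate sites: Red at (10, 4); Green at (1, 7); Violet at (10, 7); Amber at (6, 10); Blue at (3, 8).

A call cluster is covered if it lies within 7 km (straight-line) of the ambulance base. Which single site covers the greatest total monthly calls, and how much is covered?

Coverage radius r = 7 km; a point is covered iff (Δx)²+(Δy)² ≤ 7² = 49.
  Red (10, 4): covers {Q, R, T} → 404
  Green (1, 7): covers {P} → 450
  Violet (10, 7): covers {Q, R, T} → 404
  Amber (6, 10): covers {P, Q, T} → 804
  Blue (3, 8): covers {P} → 450
Maximum coverage at Amber: 804 monthly calls.

Amber, covering 804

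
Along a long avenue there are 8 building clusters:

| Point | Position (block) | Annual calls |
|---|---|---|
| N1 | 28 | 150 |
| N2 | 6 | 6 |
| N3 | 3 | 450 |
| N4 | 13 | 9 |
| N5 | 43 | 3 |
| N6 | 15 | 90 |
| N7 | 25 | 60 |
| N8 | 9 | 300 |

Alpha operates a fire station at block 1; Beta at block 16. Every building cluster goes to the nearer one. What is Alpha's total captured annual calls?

456

The indifferent point is the midpoint (1+16)/2 = 8.5; building clusters left of it (closer to Alpha at 1) go to Alpha, those right go to Beta.
  N3 at 3 (w=450) → Alpha
  N2 at 6 (w=6) → Alpha
  N8 at 9 (w=300) → Beta
  N4 at 13 (w=9) → Beta
  N6 at 15 (w=90) → Beta
  N7 at 25 (w=60) → Beta
  N1 at 28 (w=150) → Beta
  N5 at 43 (w=3) → Beta
Alpha captures 456; Beta captures 612.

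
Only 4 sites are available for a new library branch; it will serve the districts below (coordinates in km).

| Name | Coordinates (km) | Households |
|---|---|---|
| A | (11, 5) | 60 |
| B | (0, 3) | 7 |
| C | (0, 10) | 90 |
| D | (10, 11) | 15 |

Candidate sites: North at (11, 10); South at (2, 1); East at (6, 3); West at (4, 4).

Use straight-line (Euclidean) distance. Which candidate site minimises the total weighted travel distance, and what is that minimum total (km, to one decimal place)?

Total weighted distance at each candidate:
  North (11, 10): total = 1402.5
  South (2, 1): total = 1632.6
  East (6, 3): total = 1329.0
  West (4, 4): total = 1240.4
Minimum is at West with total 1240.4 km.

West, total 1240.4 km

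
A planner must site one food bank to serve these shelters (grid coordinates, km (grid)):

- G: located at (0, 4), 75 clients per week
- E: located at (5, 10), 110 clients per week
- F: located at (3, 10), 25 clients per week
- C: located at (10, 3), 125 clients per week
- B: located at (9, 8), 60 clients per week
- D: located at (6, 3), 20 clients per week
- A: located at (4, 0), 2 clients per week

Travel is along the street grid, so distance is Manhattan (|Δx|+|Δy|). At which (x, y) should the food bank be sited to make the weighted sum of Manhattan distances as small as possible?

Manhattan distance separates: Σwᵢ(|x−xᵢ|+|y−yᵢ|) = Σwᵢ|x−xᵢ| + Σwᵢ|y−yᵢ|, so x and y are optimised independently as 1-D weighted medians.
Total weight W = 417; half = 208.5.
x-coordinate, sorted with cumulative weight:
  x=0 (G, w=75) cum 75
  x=3 (F, w=25) cum 100
  x=4 (A, w=2) cum 102
  x=5 (E, w=110) cum 212  ← median
  x=6 (D, w=20) cum 232
  x=9 (B, w=60) cum 292
  x=10 (C, w=125) cum 417
⇒ x* = 5
y-coordinate, sorted with cumulative weight:
  y=0 (A, w=2) cum 2
  y=3 (C, w=125) cum 127
  y=3 (D, w=20) cum 147
  y=4 (G, w=75) cum 222  ← median
  y=8 (B, w=60) cum 282
  y=10 (E, w=110) cum 392
  y=10 (F, w=25) cum 417
⇒ y* = 4

(5, 4)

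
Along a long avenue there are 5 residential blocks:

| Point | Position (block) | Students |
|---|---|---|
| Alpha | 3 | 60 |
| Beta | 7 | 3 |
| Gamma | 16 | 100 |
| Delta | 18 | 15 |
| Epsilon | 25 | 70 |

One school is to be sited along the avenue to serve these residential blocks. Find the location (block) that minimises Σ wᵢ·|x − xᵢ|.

x = 16

For a sum of weighted absolute distances on a line, the optimum is the weighted median (not the mean). Total weight W = 248; half-weight = 124.
Sort by position and accumulate weight:
  block 3 (Alpha, w=60) → cum 60
  block 7 (Beta, w=3) → cum 63
  block 16 (Gamma, w=100) → cum 163  ≥ 124 → median here
  block 18 (Delta, w=15) → cum 178
  block 25 (Epsilon, w=70) → cum 248
Optimal location: block 16.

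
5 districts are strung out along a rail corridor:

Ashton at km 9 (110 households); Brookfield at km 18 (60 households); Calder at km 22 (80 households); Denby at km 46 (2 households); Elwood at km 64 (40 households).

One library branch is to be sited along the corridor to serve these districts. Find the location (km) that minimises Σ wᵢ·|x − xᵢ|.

For a sum of weighted absolute distances on a line, the optimum is the weighted median (not the mean). Total weight W = 292; half-weight = 146.
Sort by position and accumulate weight:
  km 9 (Ashton, w=110) → cum 110
  km 18 (Brookfield, w=60) → cum 170  ≥ 146 → median here
  km 22 (Calder, w=80) → cum 250
  km 46 (Denby, w=2) → cum 252
  km 64 (Elwood, w=40) → cum 292
Optimal location: km 18.

x = 18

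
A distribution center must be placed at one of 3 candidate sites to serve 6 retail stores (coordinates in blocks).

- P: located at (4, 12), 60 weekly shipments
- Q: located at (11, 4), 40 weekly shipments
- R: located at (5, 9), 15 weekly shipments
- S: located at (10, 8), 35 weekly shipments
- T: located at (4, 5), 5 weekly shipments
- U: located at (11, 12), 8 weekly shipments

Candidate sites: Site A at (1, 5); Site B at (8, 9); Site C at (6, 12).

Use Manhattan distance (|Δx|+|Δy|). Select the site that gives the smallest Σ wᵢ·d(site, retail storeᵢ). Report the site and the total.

Total weighted distance at each candidate:
  Site A (1, 5): total = 1731
  Site B (8, 9): total = 978
  Site C (6, 12): total = 1065
Minimum is at Site B with total 978 blocks.

Site B, total 978 blocks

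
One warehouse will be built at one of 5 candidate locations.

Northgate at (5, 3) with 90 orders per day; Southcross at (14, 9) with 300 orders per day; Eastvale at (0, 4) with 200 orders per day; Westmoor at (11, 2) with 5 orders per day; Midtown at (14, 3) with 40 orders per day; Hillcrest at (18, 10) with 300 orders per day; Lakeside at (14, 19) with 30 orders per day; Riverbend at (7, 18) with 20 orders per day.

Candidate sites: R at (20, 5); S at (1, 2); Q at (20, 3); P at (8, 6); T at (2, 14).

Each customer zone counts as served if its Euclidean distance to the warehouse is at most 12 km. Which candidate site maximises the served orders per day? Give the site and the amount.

Coverage radius r = 12 km; a point is covered iff (Δx)²+(Δy)² ≤ 12² = 144.
  R (20, 5): covers {Southcross, Westmoor, Midtown, Hillcrest} → 645
  S (1, 2): covers {Northgate, Eastvale, Westmoor} → 295
  Q (20, 3): covers {Southcross, Westmoor, Midtown, Hillcrest} → 645
  P (8, 6): covers {Northgate, Southcross, Eastvale, Westmoor, Midtown, Hillcrest} → 935
  T (2, 14): covers {Northgate, Eastvale, Riverbend} → 310
Maximum coverage at P: 935 orders per day.

P, covering 935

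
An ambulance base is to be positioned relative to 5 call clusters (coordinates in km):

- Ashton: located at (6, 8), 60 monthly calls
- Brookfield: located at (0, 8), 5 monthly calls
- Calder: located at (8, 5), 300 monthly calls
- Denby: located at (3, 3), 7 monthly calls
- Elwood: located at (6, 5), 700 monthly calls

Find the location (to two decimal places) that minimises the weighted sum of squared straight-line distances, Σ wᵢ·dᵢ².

The minimiser of Σwᵢ‖p−pᵢ‖² is the weighted centroid p* = (Σwᵢpᵢ)/(Σwᵢ).
Σwᵢ = 1072.
Σwᵢxᵢ = 60·6 + 5·0 + 300·8 + 7·3 + 700·6 = 6981.
Σwᵢyᵢ = 60·8 + 5·8 + 300·5 + 7·3 + 700·5 = 5541.
x* = 6981/1072 = 6.51, y* = 5541/1072 = 5.17.

(6.51, 5.17)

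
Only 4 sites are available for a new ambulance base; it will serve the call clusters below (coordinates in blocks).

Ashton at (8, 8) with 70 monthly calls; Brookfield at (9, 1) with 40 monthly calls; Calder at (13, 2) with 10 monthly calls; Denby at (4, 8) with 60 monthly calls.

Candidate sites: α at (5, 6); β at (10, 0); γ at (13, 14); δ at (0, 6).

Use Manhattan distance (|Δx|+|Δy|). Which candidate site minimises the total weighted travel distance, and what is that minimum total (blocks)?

Total weighted distance at each candidate:
  α (5, 6): total = 1010
  β (10, 0): total = 1670
  γ (13, 14): total = 2470
  δ (0, 6): total = 1790
Minimum is at α with total 1010 blocks.

α, total 1010 blocks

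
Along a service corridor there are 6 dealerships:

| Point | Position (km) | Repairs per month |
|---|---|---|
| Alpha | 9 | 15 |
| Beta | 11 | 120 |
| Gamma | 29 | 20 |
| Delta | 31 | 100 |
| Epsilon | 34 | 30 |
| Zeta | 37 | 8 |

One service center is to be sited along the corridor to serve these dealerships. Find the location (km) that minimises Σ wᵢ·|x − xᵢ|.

For a sum of weighted absolute distances on a line, the optimum is the weighted median (not the mean). Total weight W = 293; half-weight = 146.5.
Sort by position and accumulate weight:
  km 9 (Alpha, w=15) → cum 15
  km 11 (Beta, w=120) → cum 135
  km 29 (Gamma, w=20) → cum 155  ≥ 146.5 → median here
  km 31 (Delta, w=100) → cum 255
  km 34 (Epsilon, w=30) → cum 285
  km 37 (Zeta, w=8) → cum 293
Optimal location: km 29.

x = 29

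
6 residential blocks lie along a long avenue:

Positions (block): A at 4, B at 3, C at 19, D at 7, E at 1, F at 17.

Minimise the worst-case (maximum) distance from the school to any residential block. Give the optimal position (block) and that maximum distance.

location 10, max distance 9

The 1-center on a line is the midpoint of the two extreme points: leftmost at 1, rightmost at 19.
Optimal location = (1 + 19)/2 = 10; maximum distance = (19 − 1)/2 = 9.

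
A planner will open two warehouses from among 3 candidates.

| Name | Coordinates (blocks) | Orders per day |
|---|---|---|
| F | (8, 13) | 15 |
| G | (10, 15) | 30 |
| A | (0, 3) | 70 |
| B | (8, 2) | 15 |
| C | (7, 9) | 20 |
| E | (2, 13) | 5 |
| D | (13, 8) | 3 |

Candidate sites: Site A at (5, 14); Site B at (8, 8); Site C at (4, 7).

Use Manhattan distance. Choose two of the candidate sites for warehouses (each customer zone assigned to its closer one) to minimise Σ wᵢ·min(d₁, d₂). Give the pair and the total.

Evaluate every pair (each demand assigned to the nearer of the two):
  {Site A, Site C}: total = 1085
  {Site B, Site C}: total = 1090
  {Site A, Site B}: total = 1315
Best pair: {Site A, Site C} with total 1085.

{Site A, Site C}, total 1085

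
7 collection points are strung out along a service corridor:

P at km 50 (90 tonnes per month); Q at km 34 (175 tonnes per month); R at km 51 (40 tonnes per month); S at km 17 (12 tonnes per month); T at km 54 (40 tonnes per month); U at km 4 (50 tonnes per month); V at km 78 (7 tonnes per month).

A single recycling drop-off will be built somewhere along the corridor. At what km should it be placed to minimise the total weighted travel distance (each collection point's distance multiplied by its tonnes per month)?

For a sum of weighted absolute distances on a line, the optimum is the weighted median (not the mean). Total weight W = 414; half-weight = 207.
Sort by position and accumulate weight:
  km 4 (U, w=50) → cum 50
  km 17 (S, w=12) → cum 62
  km 34 (Q, w=175) → cum 237  ≥ 207 → median here
  km 50 (P, w=90) → cum 327
  km 51 (R, w=40) → cum 367
  km 54 (T, w=40) → cum 407
  km 78 (V, w=7) → cum 414
Optimal location: km 34.

x = 34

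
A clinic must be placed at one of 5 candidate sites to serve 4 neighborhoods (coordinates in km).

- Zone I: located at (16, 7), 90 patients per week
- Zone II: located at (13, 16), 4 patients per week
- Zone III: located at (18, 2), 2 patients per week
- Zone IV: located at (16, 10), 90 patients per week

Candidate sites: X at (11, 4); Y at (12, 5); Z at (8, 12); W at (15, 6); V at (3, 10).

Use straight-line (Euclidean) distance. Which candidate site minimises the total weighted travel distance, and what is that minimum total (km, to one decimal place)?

Total weighted distance at each candidate:
  X (11, 4): total = 1290.9
  Y (12, 5): total = 1036.4
  Z (8, 12): total = 1645.1
  W (15, 6): total = 549.2
  V (3, 10): total = 2451.4
Minimum is at W with total 549.2 km.

W, total 549.2 km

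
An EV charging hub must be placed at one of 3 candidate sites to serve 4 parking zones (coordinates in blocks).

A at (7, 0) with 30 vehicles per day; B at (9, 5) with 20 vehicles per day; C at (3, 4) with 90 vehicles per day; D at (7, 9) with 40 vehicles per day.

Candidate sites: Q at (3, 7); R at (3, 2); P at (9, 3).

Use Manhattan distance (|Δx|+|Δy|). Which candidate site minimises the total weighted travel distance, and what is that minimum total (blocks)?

Total weighted distance at each candidate:
  Q (3, 7): total = 1000
  R (3, 2): total = 980
  P (9, 3): total = 1140
Minimum is at R with total 980 blocks.

R, total 980 blocks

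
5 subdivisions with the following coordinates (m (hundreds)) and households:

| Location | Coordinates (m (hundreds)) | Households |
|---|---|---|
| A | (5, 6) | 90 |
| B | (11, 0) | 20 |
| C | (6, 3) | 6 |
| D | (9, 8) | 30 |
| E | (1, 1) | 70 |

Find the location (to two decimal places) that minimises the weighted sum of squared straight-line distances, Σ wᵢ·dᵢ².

The minimiser of Σwᵢ‖p−pᵢ‖² is the weighted centroid p* = (Σwᵢpᵢ)/(Σwᵢ).
Σwᵢ = 216.
Σwᵢxᵢ = 90·5 + 20·11 + 6·6 + 30·9 + 70·1 = 1046.
Σwᵢyᵢ = 90·6 + 20·0 + 6·3 + 30·8 + 70·1 = 868.
x* = 1046/216 = 4.84, y* = 868/216 = 4.02.

(4.84, 4.02)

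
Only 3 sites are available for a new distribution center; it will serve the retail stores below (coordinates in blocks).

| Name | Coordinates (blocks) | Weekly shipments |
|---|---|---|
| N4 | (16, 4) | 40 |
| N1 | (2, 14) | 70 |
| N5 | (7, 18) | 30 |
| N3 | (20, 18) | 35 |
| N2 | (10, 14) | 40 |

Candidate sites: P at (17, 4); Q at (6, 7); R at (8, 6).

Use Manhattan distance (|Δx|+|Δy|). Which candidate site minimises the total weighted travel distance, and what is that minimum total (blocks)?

Total weighted distance at each candidate:
  P (17, 4): total = 3785
  Q (6, 7): total = 2965
  R (8, 6): total = 3010
Minimum is at Q with total 2965 blocks.

Q, total 2965 blocks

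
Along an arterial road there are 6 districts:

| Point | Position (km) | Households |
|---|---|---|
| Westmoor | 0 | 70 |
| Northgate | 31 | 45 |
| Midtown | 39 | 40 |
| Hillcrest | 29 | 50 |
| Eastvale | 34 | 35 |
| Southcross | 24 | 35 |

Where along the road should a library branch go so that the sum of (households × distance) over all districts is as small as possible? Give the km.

x = 29

For a sum of weighted absolute distances on a line, the optimum is the weighted median (not the mean). Total weight W = 275; half-weight = 137.5.
Sort by position and accumulate weight:
  km 0 (Westmoor, w=70) → cum 70
  km 24 (Southcross, w=35) → cum 105
  km 29 (Hillcrest, w=50) → cum 155  ≥ 137.5 → median here
  km 31 (Northgate, w=45) → cum 200
  km 34 (Eastvale, w=35) → cum 235
  km 39 (Midtown, w=40) → cum 275
Optimal location: km 29.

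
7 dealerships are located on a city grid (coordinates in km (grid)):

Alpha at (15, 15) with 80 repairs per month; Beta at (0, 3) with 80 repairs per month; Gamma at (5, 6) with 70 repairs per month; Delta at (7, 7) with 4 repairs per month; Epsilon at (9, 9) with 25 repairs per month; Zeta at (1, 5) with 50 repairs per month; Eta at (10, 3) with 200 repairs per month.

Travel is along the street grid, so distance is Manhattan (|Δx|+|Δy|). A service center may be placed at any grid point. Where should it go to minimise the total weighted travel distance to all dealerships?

(10, 3)

Manhattan distance separates: Σwᵢ(|x−xᵢ|+|y−yᵢ|) = Σwᵢ|x−xᵢ| + Σwᵢ|y−yᵢ|, so x and y are optimised independently as 1-D weighted medians.
Total weight W = 509; half = 254.5.
x-coordinate, sorted with cumulative weight:
  x=0 (Beta, w=80) cum 80
  x=1 (Zeta, w=50) cum 130
  x=5 (Gamma, w=70) cum 200
  x=7 (Delta, w=4) cum 204
  x=9 (Epsilon, w=25) cum 229
  x=10 (Eta, w=200) cum 429  ← median
  x=15 (Alpha, w=80) cum 509
⇒ x* = 10
y-coordinate, sorted with cumulative weight:
  y=3 (Beta, w=80) cum 80
  y=3 (Eta, w=200) cum 280  ← median
  y=5 (Zeta, w=50) cum 330
  y=6 (Gamma, w=70) cum 400
  y=7 (Delta, w=4) cum 404
  y=9 (Epsilon, w=25) cum 429
  y=15 (Alpha, w=80) cum 509
⇒ y* = 3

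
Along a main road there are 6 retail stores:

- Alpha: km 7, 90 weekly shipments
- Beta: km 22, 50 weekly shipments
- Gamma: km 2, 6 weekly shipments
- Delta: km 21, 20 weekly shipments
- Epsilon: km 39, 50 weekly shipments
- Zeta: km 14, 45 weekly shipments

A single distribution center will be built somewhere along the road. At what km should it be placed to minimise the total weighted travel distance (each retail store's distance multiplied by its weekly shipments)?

For a sum of weighted absolute distances on a line, the optimum is the weighted median (not the mean). Total weight W = 261; half-weight = 130.5.
Sort by position and accumulate weight:
  km 2 (Gamma, w=6) → cum 6
  km 7 (Alpha, w=90) → cum 96
  km 14 (Zeta, w=45) → cum 141  ≥ 130.5 → median here
  km 21 (Delta, w=20) → cum 161
  km 22 (Beta, w=50) → cum 211
  km 39 (Epsilon, w=50) → cum 261
Optimal location: km 14.

x = 14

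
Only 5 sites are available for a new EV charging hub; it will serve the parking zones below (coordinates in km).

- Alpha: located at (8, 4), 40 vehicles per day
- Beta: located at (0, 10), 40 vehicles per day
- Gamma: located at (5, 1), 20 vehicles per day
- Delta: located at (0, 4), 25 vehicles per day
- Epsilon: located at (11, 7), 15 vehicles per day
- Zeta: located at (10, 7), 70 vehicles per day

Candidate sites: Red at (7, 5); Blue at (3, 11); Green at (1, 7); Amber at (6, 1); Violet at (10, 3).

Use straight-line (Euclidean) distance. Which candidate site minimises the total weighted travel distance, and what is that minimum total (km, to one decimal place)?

Total weighted distance at each candidate:
  Red (7, 5): total = 986.4
  Blue (3, 11): total = 1563.5
  Green (1, 7): total = 1434.4
  Amber (6, 1): total = 1386.5
  Violet (10, 3): total = 1278.5
Minimum is at Red with total 986.4 km.

Red, total 986.4 km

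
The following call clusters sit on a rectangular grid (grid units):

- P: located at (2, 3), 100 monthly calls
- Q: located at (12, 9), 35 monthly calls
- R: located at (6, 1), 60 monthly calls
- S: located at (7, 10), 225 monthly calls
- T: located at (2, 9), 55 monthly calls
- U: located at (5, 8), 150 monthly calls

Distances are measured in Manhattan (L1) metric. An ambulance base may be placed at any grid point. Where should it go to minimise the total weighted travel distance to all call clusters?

(6, 9)

Manhattan distance separates: Σwᵢ(|x−xᵢ|+|y−yᵢ|) = Σwᵢ|x−xᵢ| + Σwᵢ|y−yᵢ|, so x and y are optimised independently as 1-D weighted medians.
Total weight W = 625; half = 312.5.
x-coordinate, sorted with cumulative weight:
  x=2 (P, w=100) cum 100
  x=2 (T, w=55) cum 155
  x=5 (U, w=150) cum 305
  x=6 (R, w=60) cum 365  ← median
  x=7 (S, w=225) cum 590
  x=12 (Q, w=35) cum 625
⇒ x* = 6
y-coordinate, sorted with cumulative weight:
  y=1 (R, w=60) cum 60
  y=3 (P, w=100) cum 160
  y=8 (U, w=150) cum 310
  y=9 (Q, w=35) cum 345  ← median
  y=9 (T, w=55) cum 400
  y=10 (S, w=225) cum 625
⇒ y* = 9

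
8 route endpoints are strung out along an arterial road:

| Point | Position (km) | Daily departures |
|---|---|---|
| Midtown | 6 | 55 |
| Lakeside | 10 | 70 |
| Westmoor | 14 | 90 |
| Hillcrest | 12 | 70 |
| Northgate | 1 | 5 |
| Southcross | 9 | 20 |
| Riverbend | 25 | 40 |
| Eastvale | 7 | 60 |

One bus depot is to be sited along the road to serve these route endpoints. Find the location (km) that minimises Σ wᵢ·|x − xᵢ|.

For a sum of weighted absolute distances on a line, the optimum is the weighted median (not the mean). Total weight W = 410; half-weight = 205.
Sort by position and accumulate weight:
  km 1 (Northgate, w=5) → cum 5
  km 6 (Midtown, w=55) → cum 60
  km 7 (Eastvale, w=60) → cum 120
  km 9 (Southcross, w=20) → cum 140
  km 10 (Lakeside, w=70) → cum 210  ≥ 205 → median here
  km 12 (Hillcrest, w=70) → cum 280
  km 14 (Westmoor, w=90) → cum 370
  km 25 (Riverbend, w=40) → cum 410
Optimal location: km 10.

x = 10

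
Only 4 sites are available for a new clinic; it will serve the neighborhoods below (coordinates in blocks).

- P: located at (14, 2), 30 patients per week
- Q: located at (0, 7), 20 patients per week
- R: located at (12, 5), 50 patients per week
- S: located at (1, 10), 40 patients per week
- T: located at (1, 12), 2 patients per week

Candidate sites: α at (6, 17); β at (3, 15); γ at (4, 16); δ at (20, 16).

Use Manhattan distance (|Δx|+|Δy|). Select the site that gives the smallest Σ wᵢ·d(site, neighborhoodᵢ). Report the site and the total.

Total weighted distance at each candidate:
  α (6, 17): total = 2410
  β (3, 15): total = 2180
  γ (4, 16): total = 2304
  δ (20, 16): total = 3176
Minimum is at β with total 2180 blocks.

β, total 2180 blocks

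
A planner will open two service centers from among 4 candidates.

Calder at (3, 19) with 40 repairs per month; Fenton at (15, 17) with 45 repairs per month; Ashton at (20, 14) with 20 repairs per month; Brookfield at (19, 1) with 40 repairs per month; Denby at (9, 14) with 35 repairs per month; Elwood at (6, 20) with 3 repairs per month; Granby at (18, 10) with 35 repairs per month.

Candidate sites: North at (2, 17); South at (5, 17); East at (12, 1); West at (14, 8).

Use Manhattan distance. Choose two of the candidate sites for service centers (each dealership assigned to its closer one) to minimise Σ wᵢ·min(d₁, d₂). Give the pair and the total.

{South, West}, total 1797

Evaluate every pair (each demand assigned to the nearer of the two):
  {South, West}: total = 1797
  {North, West}: total = 1871
  {South, East}: total = 2032
  {North, East}: total = 2301
  {East, West}: total = 2505
  {North, South}: total = 3087
Best pair: {South, West} with total 1797.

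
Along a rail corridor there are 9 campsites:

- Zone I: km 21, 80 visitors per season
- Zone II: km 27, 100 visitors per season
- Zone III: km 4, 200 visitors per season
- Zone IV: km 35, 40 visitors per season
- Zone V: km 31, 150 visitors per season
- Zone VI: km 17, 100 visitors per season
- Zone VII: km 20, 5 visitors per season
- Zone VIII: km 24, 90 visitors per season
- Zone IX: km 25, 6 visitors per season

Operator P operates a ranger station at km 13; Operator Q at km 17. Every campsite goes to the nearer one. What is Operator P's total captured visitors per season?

The indifferent point is the midpoint (13+17)/2 = 15; campsites left of it (closer to Operator P at 13) go to Operator P, those right go to Operator Q.
  Zone III at 4 (w=200) → Operator P
  Zone VI at 17 (w=100) → Operator Q
  Zone VII at 20 (w=5) → Operator Q
  Zone I at 21 (w=80) → Operator Q
  Zone VIII at 24 (w=90) → Operator Q
  Zone IX at 25 (w=6) → Operator Q
  Zone II at 27 (w=100) → Operator Q
  Zone V at 31 (w=150) → Operator Q
  Zone IV at 35 (w=40) → Operator Q
Operator P captures 200; Operator Q captures 571.

200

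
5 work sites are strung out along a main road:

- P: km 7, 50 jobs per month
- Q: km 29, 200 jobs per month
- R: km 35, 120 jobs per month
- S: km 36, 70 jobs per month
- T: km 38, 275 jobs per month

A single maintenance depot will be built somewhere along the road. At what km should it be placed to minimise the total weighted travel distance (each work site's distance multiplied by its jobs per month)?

x = 35

For a sum of weighted absolute distances on a line, the optimum is the weighted median (not the mean). Total weight W = 715; half-weight = 357.5.
Sort by position and accumulate weight:
  km 7 (P, w=50) → cum 50
  km 29 (Q, w=200) → cum 250
  km 35 (R, w=120) → cum 370  ≥ 357.5 → median here
  km 36 (S, w=70) → cum 440
  km 38 (T, w=275) → cum 715
Optimal location: km 35.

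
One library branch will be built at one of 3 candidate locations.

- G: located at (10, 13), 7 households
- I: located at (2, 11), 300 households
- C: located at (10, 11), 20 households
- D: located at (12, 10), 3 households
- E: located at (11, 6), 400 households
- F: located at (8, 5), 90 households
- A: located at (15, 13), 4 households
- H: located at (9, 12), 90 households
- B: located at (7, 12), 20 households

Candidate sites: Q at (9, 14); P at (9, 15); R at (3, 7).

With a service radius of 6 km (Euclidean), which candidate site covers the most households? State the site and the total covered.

Coverage radius r = 6 km; a point is covered iff (Δx)²+(Δy)² ≤ 6² = 36.
  Q (9, 14): covers {G, C, D, H, B} → 140
  P (9, 15): covers {G, C, D, H, B} → 140
  R (3, 7): covers {I, F} → 390
Maximum coverage at R: 390 households.

R, covering 390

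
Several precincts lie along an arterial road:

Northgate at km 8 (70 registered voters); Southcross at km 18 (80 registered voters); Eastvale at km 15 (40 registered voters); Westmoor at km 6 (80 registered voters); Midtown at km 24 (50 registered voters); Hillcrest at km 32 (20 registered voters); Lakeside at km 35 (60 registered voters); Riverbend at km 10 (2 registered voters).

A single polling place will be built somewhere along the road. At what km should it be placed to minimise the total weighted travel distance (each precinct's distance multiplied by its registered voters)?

x = 18

For a sum of weighted absolute distances on a line, the optimum is the weighted median (not the mean). Total weight W = 402; half-weight = 201.
Sort by position and accumulate weight:
  km 6 (Westmoor, w=80) → cum 80
  km 8 (Northgate, w=70) → cum 150
  km 10 (Riverbend, w=2) → cum 152
  km 15 (Eastvale, w=40) → cum 192
  km 18 (Southcross, w=80) → cum 272  ≥ 201 → median here
  km 24 (Midtown, w=50) → cum 322
  km 32 (Hillcrest, w=20) → cum 342
  km 35 (Lakeside, w=60) → cum 402
Optimal location: km 18.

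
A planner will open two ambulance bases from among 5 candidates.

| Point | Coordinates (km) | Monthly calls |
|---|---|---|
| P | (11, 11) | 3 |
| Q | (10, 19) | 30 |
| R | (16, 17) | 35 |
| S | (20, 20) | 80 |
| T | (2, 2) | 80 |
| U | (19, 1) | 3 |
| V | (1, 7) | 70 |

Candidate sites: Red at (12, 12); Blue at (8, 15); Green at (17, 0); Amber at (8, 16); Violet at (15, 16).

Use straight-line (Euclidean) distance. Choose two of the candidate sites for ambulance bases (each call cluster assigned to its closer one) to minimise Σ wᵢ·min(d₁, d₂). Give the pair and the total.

{Blue, Violet}, total 2647.0

Evaluate every pair (each demand assigned to the nearer of the two):
  {Blue, Violet}: total = 2647.0
  {Amber, Violet}: total = 2750.6
  {Red, Violet}: total = 2757.2
  {Green, Violet}: total = 3138.2
  {Red, Blue}: total = 3182.2
  {Red, Amber}: total = 3210.2
  {Red, Green}: total = 3335.7
  {Blue, Amber}: total = 3360.2
  {Blue, Green}: total = 3374.0
  {Green, Amber}: total = 3435.2
Best pair: {Blue, Violet} with total 2647.0.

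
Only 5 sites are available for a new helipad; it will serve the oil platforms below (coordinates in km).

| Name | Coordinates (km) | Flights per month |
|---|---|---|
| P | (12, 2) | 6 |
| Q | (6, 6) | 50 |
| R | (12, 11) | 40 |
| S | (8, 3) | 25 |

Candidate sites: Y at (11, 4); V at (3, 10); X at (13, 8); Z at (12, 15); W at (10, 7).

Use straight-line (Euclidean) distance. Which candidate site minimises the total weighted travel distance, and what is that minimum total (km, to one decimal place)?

W, total 529.2 km

Total weighted distance at each candidate:
  Y (11, 4): total = 644.6
  V (3, 10): total = 899.5
  X (13, 8): total = 703.8
  Z (12, 15): total = 1095.1
  W (10, 7): total = 529.2
Minimum is at W with total 529.2 km.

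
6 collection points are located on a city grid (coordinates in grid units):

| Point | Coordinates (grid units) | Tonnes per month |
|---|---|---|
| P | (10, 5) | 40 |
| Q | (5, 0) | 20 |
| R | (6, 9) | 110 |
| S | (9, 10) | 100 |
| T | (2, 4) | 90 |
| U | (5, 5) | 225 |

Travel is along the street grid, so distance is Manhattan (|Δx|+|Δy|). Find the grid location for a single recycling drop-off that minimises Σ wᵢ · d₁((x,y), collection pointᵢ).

(5, 5)

Manhattan distance separates: Σwᵢ(|x−xᵢ|+|y−yᵢ|) = Σwᵢ|x−xᵢ| + Σwᵢ|y−yᵢ|, so x and y are optimised independently as 1-D weighted medians.
Total weight W = 585; half = 292.5.
x-coordinate, sorted with cumulative weight:
  x=2 (T, w=90) cum 90
  x=5 (Q, w=20) cum 110
  x=5 (U, w=225) cum 335  ← median
  x=6 (R, w=110) cum 445
  x=9 (S, w=100) cum 545
  x=10 (P, w=40) cum 585
⇒ x* = 5
y-coordinate, sorted with cumulative weight:
  y=0 (Q, w=20) cum 20
  y=4 (T, w=90) cum 110
  y=5 (P, w=40) cum 150
  y=5 (U, w=225) cum 375  ← median
  y=9 (R, w=110) cum 485
  y=10 (S, w=100) cum 585
⇒ y* = 5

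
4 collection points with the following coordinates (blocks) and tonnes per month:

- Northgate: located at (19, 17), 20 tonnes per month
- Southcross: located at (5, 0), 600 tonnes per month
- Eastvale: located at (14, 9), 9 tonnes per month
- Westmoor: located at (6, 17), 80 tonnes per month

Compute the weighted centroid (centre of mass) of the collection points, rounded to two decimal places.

(5.62, 2.51)

The minimiser of Σwᵢ‖p−pᵢ‖² is the weighted centroid p* = (Σwᵢpᵢ)/(Σwᵢ).
Σwᵢ = 709.
Σwᵢxᵢ = 20·19 + 600·5 + 9·14 + 80·6 = 3986.
Σwᵢyᵢ = 20·17 + 600·0 + 9·9 + 80·17 = 1781.
x* = 3986/709 = 5.62, y* = 1781/709 = 2.51.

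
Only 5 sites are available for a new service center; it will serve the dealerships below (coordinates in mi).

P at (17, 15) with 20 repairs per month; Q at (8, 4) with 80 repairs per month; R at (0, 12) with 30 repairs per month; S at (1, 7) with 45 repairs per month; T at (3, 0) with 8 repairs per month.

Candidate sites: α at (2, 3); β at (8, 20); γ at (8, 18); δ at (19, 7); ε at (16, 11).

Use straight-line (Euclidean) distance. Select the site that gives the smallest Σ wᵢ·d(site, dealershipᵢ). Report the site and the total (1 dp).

Total weighted distance at each candidate:
  α (2, 3): total = 1358.2
  β (8, 20): total = 2654.7
  γ (8, 18): total = 2345.9
  δ (19, 7): total = 2616.2
  ε (16, 11): total = 2248.6
Minimum is at α with total 1358.2 mi.

α, total 1358.2 mi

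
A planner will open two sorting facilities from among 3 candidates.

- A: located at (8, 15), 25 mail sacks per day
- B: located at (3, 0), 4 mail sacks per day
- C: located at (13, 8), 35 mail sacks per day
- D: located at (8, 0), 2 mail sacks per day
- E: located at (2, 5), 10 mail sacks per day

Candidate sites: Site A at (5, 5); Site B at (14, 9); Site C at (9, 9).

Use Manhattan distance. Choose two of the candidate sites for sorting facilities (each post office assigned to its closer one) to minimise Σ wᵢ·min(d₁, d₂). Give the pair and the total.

{Site A, Site C}, total 424

Evaluate every pair (each demand assigned to the nearer of the two):
  {Site A, Site C}: total = 424
  {Site B, Site C}: total = 435
  {Site A, Site B}: total = 444
Best pair: {Site A, Site C} with total 424.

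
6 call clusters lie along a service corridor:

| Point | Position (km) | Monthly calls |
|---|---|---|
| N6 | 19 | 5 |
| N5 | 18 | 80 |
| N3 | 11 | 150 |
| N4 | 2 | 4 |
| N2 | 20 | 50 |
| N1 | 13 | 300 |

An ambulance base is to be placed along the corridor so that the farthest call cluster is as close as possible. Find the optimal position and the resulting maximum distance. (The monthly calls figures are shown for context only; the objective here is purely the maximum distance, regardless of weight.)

location 11, max distance 9

The 1-center on a line is the midpoint of the two extreme points: leftmost at 2, rightmost at 20.
Optimal location = (2 + 20)/2 = 11; maximum distance = (20 − 2)/2 = 9.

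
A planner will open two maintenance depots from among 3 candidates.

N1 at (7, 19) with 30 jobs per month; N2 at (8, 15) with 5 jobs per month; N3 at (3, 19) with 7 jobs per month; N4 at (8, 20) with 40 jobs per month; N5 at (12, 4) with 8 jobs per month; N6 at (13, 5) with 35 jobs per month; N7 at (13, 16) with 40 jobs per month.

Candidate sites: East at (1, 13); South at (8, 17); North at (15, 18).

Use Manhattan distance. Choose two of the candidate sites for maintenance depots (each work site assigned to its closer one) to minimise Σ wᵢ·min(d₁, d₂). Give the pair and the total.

{South, North}, total 1090

Evaluate every pair (each demand assigned to the nearer of the two):
  {South, North}: total = 1090
  {East, South}: total = 1240
  {East, North}: total = 1552
Best pair: {South, North} with total 1090.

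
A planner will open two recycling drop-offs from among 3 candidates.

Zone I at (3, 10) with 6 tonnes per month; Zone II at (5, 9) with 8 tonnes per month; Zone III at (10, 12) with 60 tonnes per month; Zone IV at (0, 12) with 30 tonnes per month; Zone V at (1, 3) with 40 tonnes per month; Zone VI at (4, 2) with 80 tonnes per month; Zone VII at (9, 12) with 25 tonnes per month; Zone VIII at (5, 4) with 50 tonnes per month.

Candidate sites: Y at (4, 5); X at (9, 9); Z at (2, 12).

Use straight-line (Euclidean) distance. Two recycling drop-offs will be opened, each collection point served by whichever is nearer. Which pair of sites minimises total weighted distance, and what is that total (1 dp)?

{Y, X}, total 1024.1

Evaluate every pair (each demand assigned to the nearer of the two):
  {Y, X}: total = 1024.1
  {Y, Z}: total = 1216.3
  {X, Z}: total = 1740.7
Best pair: {Y, X} with total 1024.1.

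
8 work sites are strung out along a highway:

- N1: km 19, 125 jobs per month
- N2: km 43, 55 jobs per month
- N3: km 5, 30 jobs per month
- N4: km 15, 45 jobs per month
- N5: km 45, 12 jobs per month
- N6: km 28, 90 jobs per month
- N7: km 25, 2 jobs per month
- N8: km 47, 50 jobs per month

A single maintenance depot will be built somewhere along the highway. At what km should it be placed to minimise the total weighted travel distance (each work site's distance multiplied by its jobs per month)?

x = 28

For a sum of weighted absolute distances on a line, the optimum is the weighted median (not the mean). Total weight W = 409; half-weight = 204.5.
Sort by position and accumulate weight:
  km 5 (N3, w=30) → cum 30
  km 15 (N4, w=45) → cum 75
  km 19 (N1, w=125) → cum 200
  km 25 (N7, w=2) → cum 202
  km 28 (N6, w=90) → cum 292  ≥ 204.5 → median here
  km 43 (N2, w=55) → cum 347
  km 45 (N5, w=12) → cum 359
  km 47 (N8, w=50) → cum 409
Optimal location: km 28.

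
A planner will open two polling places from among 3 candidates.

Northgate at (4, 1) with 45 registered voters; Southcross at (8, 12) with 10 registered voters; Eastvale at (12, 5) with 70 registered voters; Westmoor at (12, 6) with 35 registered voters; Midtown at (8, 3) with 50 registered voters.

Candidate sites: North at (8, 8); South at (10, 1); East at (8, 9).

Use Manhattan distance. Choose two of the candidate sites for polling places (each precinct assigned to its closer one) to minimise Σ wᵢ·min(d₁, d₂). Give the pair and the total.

{North, South}, total 1140

Evaluate every pair (each demand assigned to the nearer of the two):
  {North, South}: total = 1140
  {South, East}: total = 1165
  {North, East}: total = 1475
Best pair: {North, South} with total 1140.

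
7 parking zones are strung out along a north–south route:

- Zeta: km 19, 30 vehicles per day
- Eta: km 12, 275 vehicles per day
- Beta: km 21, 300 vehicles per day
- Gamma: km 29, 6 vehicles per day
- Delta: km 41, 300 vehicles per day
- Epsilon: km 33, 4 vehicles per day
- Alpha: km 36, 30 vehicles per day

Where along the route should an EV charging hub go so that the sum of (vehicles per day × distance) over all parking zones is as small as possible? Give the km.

For a sum of weighted absolute distances on a line, the optimum is the weighted median (not the mean). Total weight W = 945; half-weight = 472.5.
Sort by position and accumulate weight:
  km 12 (Eta, w=275) → cum 275
  km 19 (Zeta, w=30) → cum 305
  km 21 (Beta, w=300) → cum 605  ≥ 472.5 → median here
  km 29 (Gamma, w=6) → cum 611
  km 33 (Epsilon, w=4) → cum 615
  km 36 (Alpha, w=30) → cum 645
  km 41 (Delta, w=300) → cum 945
Optimal location: km 21.

x = 21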